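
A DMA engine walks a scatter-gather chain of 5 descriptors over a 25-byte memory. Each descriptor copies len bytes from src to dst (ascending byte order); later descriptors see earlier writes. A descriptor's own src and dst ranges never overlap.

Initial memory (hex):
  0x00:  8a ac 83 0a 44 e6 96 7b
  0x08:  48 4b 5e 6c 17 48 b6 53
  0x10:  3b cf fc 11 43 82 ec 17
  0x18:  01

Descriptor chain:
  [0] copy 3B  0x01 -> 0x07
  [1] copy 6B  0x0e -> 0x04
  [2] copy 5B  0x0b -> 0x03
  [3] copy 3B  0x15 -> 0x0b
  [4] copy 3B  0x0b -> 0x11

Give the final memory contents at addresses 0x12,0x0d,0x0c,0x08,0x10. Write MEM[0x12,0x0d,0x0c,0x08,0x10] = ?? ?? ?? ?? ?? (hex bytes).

D0: mem[0x07..0x09] <- [ac 83 0a]
D1: mem[0x04..0x09] <- [b6 53 3b cf fc 11]
D2: mem[0x03..0x07] <- [6c 17 48 b6 53]
D3: mem[0x0b..0x0d] <- [82 ec 17]
D4: mem[0x11..0x13] <- [82 ec 17]
query mem[0x12]=0xec, mem[0x0d]=0x17, mem[0x0c]=0xec, mem[0x08]=0xfc, mem[0x10]=0x3b

MEM[0x12,0x0d,0x0c,0x08,0x10] = ec 17 ec fc 3b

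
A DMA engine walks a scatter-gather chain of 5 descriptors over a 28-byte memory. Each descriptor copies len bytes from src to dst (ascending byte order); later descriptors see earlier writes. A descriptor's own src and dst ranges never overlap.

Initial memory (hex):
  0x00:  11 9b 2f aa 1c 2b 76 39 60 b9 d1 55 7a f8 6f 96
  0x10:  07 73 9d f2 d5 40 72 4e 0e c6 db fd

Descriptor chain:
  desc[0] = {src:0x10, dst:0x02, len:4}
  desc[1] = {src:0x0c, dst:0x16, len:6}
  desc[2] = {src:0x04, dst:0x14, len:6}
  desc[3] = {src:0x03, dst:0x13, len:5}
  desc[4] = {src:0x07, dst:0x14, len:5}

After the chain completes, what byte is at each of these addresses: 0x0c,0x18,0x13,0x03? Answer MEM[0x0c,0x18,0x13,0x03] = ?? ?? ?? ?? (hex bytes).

MEM[0x0c,0x18,0x13,0x03] = 7a 55 73 73

  after D0: wrote 4B at 0x02 = 07739df2
  after D1: wrote 6B at 0x16 = 7af86f960773
  after D2: wrote 6B at 0x14 = 9df2763960b9
  after D3: wrote 5B at 0x13 = 739df27639
  after D4: wrote 5B at 0x14 = 3960b9d155
query mem[0x0c]=0x7a, mem[0x18]=0x55, mem[0x13]=0x73, mem[0x03]=0x73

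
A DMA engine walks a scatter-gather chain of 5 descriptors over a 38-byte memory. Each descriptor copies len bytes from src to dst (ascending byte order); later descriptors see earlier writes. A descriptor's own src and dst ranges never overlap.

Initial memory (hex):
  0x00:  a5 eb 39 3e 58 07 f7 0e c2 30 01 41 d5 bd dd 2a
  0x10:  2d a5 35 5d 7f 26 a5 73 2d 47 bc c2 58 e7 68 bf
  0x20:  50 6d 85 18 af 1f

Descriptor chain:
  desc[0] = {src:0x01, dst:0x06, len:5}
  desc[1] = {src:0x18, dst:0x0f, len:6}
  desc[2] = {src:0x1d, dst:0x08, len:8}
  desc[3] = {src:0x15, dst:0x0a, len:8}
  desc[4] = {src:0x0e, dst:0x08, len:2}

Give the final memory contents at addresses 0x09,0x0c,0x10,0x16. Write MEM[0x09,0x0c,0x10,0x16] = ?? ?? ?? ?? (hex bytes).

[0] 0x01->0x06 len=5 : eb 39 3e 58 07
[1] 0x18->0x0f len=6 : 2d 47 bc c2 58 e7
[2] 0x1d->0x08 len=8 : e7 68 bf 50 6d 85 18 af
[3] 0x15->0x0a len=8 : 26 a5 73 2d 47 bc c2 58
[4] 0x0e->0x08 len=2 : 47 bc
query mem[0x09]=0xbc, mem[0x0c]=0x73, mem[0x10]=0xc2, mem[0x16]=0xa5

MEM[0x09,0x0c,0x10,0x16] = bc 73 c2 a5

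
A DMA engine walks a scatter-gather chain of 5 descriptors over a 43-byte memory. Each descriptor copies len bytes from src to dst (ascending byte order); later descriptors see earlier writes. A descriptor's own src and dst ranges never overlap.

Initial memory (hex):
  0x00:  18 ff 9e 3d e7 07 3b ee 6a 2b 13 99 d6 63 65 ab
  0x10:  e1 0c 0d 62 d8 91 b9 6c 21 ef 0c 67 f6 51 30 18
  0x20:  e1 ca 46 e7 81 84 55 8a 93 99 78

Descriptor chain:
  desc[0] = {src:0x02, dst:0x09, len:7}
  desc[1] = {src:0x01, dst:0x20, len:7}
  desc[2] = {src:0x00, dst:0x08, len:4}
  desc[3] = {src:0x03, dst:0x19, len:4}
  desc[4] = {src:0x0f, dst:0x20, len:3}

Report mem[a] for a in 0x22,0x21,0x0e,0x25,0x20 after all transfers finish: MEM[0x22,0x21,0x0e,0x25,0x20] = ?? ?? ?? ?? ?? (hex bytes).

  after D0: wrote 7B at 0x09 = 9e3de7073bee6a
  after D1: wrote 7B at 0x20 = ff9e3de7073bee
  after D2: wrote 4B at 0x08 = 18ff9e3d
  after D3: wrote 4B at 0x19 = 3de7073b
  after D4: wrote 3B at 0x20 = 6ae10c
query mem[0x22]=0x0c, mem[0x21]=0xe1, mem[0x0e]=0xee, mem[0x25]=0x3b, mem[0x20]=0x6a

MEM[0x22,0x21,0x0e,0x25,0x20] = 0c e1 ee 3b 6a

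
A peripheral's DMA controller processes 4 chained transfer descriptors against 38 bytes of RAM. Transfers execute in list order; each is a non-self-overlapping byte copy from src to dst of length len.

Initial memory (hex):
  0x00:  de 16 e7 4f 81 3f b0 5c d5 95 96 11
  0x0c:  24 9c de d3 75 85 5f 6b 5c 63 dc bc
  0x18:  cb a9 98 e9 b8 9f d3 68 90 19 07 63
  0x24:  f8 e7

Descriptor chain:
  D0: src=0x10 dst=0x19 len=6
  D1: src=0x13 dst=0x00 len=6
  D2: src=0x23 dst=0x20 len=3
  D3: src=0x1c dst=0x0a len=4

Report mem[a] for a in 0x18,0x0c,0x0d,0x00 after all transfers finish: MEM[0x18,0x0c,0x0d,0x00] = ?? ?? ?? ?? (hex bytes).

MEM[0x18,0x0c,0x0d,0x00] = cb 63 68 6b

  after D0: wrote 6B at 0x19 = 75855f6b5c63
  after D1: wrote 6B at 0x00 = 6b5c63dcbccb
  after D2: wrote 3B at 0x20 = 63f8e7
  after D3: wrote 4B at 0x0a = 6b5c6368
query mem[0x18]=0xcb, mem[0x0c]=0x63, mem[0x0d]=0x68, mem[0x00]=0x6b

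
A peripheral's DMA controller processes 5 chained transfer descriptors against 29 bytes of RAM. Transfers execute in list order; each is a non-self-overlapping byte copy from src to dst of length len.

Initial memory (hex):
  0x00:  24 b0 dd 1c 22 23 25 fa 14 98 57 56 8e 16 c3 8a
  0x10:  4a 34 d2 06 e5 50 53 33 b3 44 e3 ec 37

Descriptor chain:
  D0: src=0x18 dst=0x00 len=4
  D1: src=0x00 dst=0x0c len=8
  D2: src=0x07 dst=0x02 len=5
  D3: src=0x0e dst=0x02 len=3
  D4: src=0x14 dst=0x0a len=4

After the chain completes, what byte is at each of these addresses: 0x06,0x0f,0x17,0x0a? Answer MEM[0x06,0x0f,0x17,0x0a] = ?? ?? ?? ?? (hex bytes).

  after D0: wrote 4B at 0x00 = b344e3ec
  after D1: wrote 8B at 0x0c = b344e3ec222325fa
  after D2: wrote 5B at 0x02 = fa14985756
  after D3: wrote 3B at 0x02 = e3ec22
  after D4: wrote 4B at 0x0a = e5505333
query mem[0x06]=0x56, mem[0x0f]=0xec, mem[0x17]=0x33, mem[0x0a]=0xe5

MEM[0x06,0x0f,0x17,0x0a] = 56 ec 33 e5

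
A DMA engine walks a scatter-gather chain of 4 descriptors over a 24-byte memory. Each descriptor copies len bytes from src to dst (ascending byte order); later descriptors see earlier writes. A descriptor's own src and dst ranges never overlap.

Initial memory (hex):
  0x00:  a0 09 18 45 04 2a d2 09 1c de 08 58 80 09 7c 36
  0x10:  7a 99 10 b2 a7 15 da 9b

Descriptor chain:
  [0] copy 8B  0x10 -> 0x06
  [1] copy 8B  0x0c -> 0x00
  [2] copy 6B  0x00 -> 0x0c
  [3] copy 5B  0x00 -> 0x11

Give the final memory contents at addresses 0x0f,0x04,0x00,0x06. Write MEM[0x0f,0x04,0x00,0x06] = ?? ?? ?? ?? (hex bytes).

[0] 0x10->0x06 len=8 : 7a 99 10 b2 a7 15 da 9b
[1] 0x0c->0x00 len=8 : da 9b 7c 36 7a 99 10 b2
[2] 0x00->0x0c len=6 : da 9b 7c 36 7a 99
[3] 0x00->0x11 len=5 : da 9b 7c 36 7a
query mem[0x0f]=0x36, mem[0x04]=0x7a, mem[0x00]=0xda, mem[0x06]=0x10

MEM[0x0f,0x04,0x00,0x06] = 36 7a da 10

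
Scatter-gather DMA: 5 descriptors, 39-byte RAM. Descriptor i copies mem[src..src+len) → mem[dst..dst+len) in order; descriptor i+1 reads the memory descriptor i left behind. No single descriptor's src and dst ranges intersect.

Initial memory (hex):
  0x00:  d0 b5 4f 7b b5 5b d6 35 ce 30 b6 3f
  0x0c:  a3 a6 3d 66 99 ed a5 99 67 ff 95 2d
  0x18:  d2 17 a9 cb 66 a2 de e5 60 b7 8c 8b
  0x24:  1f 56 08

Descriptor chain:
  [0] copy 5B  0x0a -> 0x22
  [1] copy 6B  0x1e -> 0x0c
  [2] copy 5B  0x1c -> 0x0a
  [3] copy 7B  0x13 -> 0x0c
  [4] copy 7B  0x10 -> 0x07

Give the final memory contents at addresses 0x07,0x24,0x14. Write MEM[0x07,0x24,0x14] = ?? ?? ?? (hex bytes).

#0 dst[0x22+5] := {0xb6,0x3f,0xa3,0xa6,0x3d}
#1 dst[0x0c+6] := {0xde,0xe5,0x60,0xb7,0xb6,0x3f}
#2 dst[0x0a+5] := {0x66,0xa2,0xde,0xe5,0x60}
#3 dst[0x0c+7] := {0x99,0x67,0xff,0x95,0x2d,0xd2,0x17}
#4 dst[0x07+7] := {0x2d,0xd2,0x17,0x99,0x67,0xff,0x95}
query mem[0x07]=0x2d, mem[0x24]=0xa3, mem[0x14]=0x67

MEM[0x07,0x24,0x14] = 2d a3 67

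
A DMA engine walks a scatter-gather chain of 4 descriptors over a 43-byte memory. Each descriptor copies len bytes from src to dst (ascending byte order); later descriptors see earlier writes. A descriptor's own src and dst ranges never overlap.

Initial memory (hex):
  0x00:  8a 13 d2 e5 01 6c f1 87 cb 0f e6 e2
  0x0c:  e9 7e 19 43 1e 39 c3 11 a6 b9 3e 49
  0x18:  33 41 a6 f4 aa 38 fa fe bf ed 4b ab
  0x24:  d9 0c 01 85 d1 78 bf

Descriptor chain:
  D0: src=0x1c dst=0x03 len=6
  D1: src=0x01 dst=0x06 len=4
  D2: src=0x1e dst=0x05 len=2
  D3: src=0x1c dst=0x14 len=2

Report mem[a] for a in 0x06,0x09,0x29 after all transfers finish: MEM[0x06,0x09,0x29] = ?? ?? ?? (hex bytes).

MEM[0x06,0x09,0x29] = fe 38 78

D0: mem[0x03..0x08] <- [aa 38 fa fe bf ed]
D1: mem[0x06..0x09] <- [13 d2 aa 38]
D2: mem[0x05..0x06] <- [fa fe]
D3: mem[0x14..0x15] <- [aa 38]
query mem[0x06]=0xfe, mem[0x09]=0x38, mem[0x29]=0x78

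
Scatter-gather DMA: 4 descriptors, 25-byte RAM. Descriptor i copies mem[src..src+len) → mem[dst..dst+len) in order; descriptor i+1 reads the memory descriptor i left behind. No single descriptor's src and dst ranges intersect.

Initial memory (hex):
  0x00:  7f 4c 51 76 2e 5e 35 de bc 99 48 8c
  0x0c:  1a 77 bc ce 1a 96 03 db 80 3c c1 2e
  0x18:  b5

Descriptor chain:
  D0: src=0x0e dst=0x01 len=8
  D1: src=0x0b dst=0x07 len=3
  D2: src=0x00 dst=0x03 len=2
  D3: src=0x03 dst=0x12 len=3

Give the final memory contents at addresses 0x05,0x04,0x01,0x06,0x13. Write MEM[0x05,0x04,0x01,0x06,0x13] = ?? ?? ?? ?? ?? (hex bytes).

MEM[0x05,0x04,0x01,0x06,0x13] = 03 bc bc db bc

[0] 0x0e->0x01 len=8 : bc ce 1a 96 03 db 80 3c
[1] 0x0b->0x07 len=3 : 8c 1a 77
[2] 0x00->0x03 len=2 : 7f bc
[3] 0x03->0x12 len=3 : 7f bc 03
query mem[0x05]=0x03, mem[0x04]=0xbc, mem[0x01]=0xbc, mem[0x06]=0xdb, mem[0x13]=0xbc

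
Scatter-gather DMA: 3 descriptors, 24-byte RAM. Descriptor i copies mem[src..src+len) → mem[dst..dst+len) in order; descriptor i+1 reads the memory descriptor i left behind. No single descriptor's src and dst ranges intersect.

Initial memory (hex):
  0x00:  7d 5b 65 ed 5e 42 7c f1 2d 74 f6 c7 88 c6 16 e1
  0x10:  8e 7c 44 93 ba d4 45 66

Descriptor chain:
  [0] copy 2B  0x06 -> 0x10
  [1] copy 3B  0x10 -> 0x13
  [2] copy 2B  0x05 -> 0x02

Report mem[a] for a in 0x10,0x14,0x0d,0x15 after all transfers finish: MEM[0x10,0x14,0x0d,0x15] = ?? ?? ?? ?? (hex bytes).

MEM[0x10,0x14,0x0d,0x15] = 7c f1 c6 44

  after D0: wrote 2B at 0x10 = 7cf1
  after D1: wrote 3B at 0x13 = 7cf144
  after D2: wrote 2B at 0x02 = 427c
query mem[0x10]=0x7c, mem[0x14]=0xf1, mem[0x0d]=0xc6, mem[0x15]=0x44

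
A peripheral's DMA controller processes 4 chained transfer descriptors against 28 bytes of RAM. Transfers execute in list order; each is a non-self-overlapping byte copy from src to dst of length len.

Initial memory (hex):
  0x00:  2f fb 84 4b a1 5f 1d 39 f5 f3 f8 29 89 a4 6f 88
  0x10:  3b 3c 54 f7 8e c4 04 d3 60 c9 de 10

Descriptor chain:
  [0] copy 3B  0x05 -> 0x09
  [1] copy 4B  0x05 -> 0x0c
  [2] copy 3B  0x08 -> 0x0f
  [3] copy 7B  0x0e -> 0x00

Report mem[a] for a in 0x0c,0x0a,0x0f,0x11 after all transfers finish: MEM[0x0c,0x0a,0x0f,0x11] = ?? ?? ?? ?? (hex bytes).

[0] 0x05->0x09 len=3 : 5f 1d 39
[1] 0x05->0x0c len=4 : 5f 1d 39 f5
[2] 0x08->0x0f len=3 : f5 5f 1d
[3] 0x0e->0x00 len=7 : 39 f5 5f 1d 54 f7 8e
query mem[0x0c]=0x5f, mem[0x0a]=0x1d, mem[0x0f]=0xf5, mem[0x11]=0x1d

MEM[0x0c,0x0a,0x0f,0x11] = 5f 1d f5 1d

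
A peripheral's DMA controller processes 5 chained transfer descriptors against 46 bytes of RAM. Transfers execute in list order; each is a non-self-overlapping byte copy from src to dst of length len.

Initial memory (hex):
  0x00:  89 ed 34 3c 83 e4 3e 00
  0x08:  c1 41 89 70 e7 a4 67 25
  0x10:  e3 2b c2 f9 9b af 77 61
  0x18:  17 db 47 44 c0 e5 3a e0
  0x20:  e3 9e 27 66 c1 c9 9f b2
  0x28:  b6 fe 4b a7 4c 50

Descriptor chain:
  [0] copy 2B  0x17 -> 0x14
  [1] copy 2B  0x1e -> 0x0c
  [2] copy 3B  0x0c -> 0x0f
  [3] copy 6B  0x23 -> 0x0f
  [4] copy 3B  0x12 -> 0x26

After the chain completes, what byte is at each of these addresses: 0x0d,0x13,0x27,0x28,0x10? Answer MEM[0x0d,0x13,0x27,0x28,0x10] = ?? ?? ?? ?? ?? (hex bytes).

MEM[0x0d,0x13,0x27,0x28,0x10] = e0 b2 b2 b6 c1

  after D0: wrote 2B at 0x14 = 6117
  after D1: wrote 2B at 0x0c = 3ae0
  after D2: wrote 3B at 0x0f = 3ae067
  after D3: wrote 6B at 0x0f = 66c1c99fb2b6
  after D4: wrote 3B at 0x26 = 9fb2b6
query mem[0x0d]=0xe0, mem[0x13]=0xb2, mem[0x27]=0xb2, mem[0x28]=0xb6, mem[0x10]=0xc1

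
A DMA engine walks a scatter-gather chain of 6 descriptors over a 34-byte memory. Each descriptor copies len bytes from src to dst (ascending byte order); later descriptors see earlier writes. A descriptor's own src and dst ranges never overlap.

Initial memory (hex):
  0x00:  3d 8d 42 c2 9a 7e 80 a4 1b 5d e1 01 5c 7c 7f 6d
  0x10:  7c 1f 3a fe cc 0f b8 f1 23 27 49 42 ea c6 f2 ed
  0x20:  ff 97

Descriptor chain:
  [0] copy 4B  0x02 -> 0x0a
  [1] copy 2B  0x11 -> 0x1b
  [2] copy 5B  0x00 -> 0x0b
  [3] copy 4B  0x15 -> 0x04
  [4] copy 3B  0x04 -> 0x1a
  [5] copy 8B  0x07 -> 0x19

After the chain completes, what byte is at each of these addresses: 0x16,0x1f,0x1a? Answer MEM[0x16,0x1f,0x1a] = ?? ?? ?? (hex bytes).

D0: mem[0x0a..0x0d] <- [42 c2 9a 7e]
D1: mem[0x1b..0x1c] <- [1f 3a]
D2: mem[0x0b..0x0f] <- [3d 8d 42 c2 9a]
D3: mem[0x04..0x07] <- [0f b8 f1 23]
D4: mem[0x1a..0x1c] <- [0f b8 f1]
D5: mem[0x19..0x20] <- [23 1b 5d 42 3d 8d 42 c2]
query mem[0x16]=0xb8, mem[0x1f]=0x42, mem[0x1a]=0x1b

MEM[0x16,0x1f,0x1a] = b8 42 1b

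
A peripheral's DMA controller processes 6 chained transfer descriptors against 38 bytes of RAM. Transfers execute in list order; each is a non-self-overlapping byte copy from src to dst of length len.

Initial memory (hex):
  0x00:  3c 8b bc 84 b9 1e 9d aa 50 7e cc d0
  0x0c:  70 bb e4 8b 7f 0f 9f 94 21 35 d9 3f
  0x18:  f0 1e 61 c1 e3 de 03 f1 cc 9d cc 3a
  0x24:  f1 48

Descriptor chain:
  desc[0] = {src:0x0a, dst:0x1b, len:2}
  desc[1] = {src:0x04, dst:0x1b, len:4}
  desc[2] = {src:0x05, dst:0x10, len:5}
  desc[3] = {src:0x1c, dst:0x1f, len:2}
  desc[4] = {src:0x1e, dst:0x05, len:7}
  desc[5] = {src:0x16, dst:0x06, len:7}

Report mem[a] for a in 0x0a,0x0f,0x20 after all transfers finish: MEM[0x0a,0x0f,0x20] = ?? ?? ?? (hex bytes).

MEM[0x0a,0x0f,0x20] = 61 8b 9d

  after D0: wrote 2B at 0x1b = ccd0
  after D1: wrote 4B at 0x1b = b91e9daa
  after D2: wrote 5B at 0x10 = 1e9daa507e
  after D3: wrote 2B at 0x1f = 1e9d
  after D4: wrote 7B at 0x05 = aa1e9d9dcc3af1
  after D5: wrote 7B at 0x06 = d93ff01e61b91e
query mem[0x0a]=0x61, mem[0x0f]=0x8b, mem[0x20]=0x9d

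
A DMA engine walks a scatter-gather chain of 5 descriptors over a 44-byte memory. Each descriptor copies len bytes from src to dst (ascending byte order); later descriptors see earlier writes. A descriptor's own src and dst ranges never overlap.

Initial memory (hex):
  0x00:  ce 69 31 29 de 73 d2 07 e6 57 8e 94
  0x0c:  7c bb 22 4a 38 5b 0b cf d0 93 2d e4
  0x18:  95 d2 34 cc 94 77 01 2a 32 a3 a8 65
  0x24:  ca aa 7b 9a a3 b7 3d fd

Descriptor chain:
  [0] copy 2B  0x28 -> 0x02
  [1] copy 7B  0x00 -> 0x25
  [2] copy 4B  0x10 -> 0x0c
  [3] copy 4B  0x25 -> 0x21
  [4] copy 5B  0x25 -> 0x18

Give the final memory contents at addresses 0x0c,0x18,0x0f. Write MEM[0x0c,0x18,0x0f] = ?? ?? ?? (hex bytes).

MEM[0x0c,0x18,0x0f] = 38 ce cf

#0 dst[0x02+2] := {0xa3,0xb7}
#1 dst[0x25+7] := {0xce,0x69,0xa3,0xb7,0xde,0x73,0xd2}
#2 dst[0x0c+4] := {0x38,0x5b,0x0b,0xcf}
#3 dst[0x21+4] := {0xce,0x69,0xa3,0xb7}
#4 dst[0x18+5] := {0xce,0x69,0xa3,0xb7,0xde}
query mem[0x0c]=0x38, mem[0x18]=0xce, mem[0x0f]=0xcf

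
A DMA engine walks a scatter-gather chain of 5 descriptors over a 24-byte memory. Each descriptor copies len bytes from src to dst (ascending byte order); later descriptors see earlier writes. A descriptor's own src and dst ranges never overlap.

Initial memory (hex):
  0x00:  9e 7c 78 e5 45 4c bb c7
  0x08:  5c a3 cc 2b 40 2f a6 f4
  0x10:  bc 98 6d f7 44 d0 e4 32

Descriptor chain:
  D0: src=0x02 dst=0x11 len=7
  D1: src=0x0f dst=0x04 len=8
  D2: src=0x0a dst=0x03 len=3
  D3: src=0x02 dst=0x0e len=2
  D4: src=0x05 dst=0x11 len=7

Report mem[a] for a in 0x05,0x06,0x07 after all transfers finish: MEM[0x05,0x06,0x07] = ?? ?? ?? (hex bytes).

  after D0: wrote 7B at 0x11 = 78e5454cbbc75c
  after D1: wrote 8B at 0x04 = f4bc78e5454cbbc7
  after D2: wrote 3B at 0x03 = bbc740
  after D3: wrote 2B at 0x0e = 78bb
  after D4: wrote 7B at 0x11 = 4078e5454cbbc7
query mem[0x05]=0x40, mem[0x06]=0x78, mem[0x07]=0xe5

MEM[0x05,0x06,0x07] = 40 78 e5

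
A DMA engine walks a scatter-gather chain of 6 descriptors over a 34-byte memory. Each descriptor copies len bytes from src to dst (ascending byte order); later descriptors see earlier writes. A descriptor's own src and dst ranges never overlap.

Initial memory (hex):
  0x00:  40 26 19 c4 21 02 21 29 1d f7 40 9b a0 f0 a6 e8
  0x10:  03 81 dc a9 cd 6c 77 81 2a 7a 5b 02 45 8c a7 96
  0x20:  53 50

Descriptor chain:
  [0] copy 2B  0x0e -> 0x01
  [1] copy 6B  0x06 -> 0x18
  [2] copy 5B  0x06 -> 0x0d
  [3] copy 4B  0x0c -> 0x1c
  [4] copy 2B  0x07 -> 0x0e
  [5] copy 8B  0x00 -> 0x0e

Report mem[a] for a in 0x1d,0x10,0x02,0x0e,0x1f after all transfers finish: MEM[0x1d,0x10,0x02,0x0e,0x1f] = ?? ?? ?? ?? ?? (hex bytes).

MEM[0x1d,0x10,0x02,0x0e,0x1f] = 21 e8 e8 40 1d

D0: mem[0x01..0x02] <- [a6 e8]
D1: mem[0x18..0x1d] <- [21 29 1d f7 40 9b]
D2: mem[0x0d..0x11] <- [21 29 1d f7 40]
D3: mem[0x1c..0x1f] <- [a0 21 29 1d]
D4: mem[0x0e..0x0f] <- [29 1d]
D5: mem[0x0e..0x15] <- [40 a6 e8 c4 21 02 21 29]
query mem[0x1d]=0x21, mem[0x10]=0xe8, mem[0x02]=0xe8, mem[0x0e]=0x40, mem[0x1f]=0x1d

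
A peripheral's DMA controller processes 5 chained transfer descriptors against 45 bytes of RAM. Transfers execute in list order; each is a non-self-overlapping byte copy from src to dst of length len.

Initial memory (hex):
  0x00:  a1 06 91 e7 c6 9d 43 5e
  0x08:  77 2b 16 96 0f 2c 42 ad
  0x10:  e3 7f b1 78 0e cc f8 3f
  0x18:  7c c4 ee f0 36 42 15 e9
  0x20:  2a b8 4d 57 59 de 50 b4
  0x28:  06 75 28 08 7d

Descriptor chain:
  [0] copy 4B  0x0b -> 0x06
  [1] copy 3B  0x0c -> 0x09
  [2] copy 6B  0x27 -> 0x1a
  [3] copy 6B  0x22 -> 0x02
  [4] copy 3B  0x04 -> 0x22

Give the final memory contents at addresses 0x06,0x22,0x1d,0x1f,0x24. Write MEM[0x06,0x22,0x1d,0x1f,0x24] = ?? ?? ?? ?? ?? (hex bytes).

MEM[0x06,0x22,0x1d,0x1f,0x24] = 50 59 28 7d 50

  after D0: wrote 4B at 0x06 = 960f2c42
  after D1: wrote 3B at 0x09 = 0f2c42
  after D2: wrote 6B at 0x1a = b4067528087d
  after D3: wrote 6B at 0x02 = 4d5759de50b4
  after D4: wrote 3B at 0x22 = 59de50
query mem[0x06]=0x50, mem[0x22]=0x59, mem[0x1d]=0x28, mem[0x1f]=0x7d, mem[0x24]=0x50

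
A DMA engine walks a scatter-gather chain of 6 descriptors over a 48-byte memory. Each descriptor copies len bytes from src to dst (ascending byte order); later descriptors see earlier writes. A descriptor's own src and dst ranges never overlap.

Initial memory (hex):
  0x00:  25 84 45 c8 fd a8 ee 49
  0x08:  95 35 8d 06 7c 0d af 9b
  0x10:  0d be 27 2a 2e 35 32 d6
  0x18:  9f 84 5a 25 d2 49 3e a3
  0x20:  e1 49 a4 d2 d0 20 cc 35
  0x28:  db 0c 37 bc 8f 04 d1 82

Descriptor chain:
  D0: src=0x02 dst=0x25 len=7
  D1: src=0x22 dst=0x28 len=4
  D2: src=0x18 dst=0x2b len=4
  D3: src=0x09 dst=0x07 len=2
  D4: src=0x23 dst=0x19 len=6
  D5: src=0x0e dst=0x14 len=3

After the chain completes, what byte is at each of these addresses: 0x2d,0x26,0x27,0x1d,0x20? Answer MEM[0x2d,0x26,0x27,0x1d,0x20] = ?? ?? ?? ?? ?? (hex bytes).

MEM[0x2d,0x26,0x27,0x1d,0x20] = 5a c8 fd fd e1

#0 dst[0x25+7] := {0x45,0xc8,0xfd,0xa8,0xee,0x49,0x95}
#1 dst[0x28+4] := {0xa4,0xd2,0xd0,0x45}
#2 dst[0x2b+4] := {0x9f,0x84,0x5a,0x25}
#3 dst[0x07+2] := {0x35,0x8d}
#4 dst[0x19+6] := {0xd2,0xd0,0x45,0xc8,0xfd,0xa4}
#5 dst[0x14+3] := {0xaf,0x9b,0x0d}
query mem[0x2d]=0x5a, mem[0x26]=0xc8, mem[0x27]=0xfd, mem[0x1d]=0xfd, mem[0x20]=0xe1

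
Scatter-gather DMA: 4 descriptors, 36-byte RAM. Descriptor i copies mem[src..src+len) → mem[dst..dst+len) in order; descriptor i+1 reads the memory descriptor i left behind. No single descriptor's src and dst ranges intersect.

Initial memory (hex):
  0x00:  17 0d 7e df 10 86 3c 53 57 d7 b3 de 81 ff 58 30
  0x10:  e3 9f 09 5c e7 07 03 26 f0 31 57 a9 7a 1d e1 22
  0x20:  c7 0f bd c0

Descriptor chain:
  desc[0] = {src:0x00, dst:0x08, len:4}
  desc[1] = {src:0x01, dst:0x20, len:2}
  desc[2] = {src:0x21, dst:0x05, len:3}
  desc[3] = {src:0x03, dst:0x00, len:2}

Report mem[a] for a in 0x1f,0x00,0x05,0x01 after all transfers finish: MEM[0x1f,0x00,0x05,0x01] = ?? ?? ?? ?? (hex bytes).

[0] 0x00->0x08 len=4 : 17 0d 7e df
[1] 0x01->0x20 len=2 : 0d 7e
[2] 0x21->0x05 len=3 : 7e bd c0
[3] 0x03->0x00 len=2 : df 10
query mem[0x1f]=0x22, mem[0x00]=0xdf, mem[0x05]=0x7e, mem[0x01]=0x10

MEM[0x1f,0x00,0x05,0x01] = 22 df 7e 10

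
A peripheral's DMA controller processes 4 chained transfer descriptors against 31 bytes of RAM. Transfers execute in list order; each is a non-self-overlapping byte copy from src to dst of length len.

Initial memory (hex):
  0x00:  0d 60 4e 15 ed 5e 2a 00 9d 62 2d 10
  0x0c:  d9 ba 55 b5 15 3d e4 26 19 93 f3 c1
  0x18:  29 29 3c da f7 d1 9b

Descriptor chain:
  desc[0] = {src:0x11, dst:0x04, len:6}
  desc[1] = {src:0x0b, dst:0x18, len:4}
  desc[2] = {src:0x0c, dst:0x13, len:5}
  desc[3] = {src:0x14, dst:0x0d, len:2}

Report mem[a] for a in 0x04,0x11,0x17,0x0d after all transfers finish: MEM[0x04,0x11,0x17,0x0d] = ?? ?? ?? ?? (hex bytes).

  after D0: wrote 6B at 0x04 = 3de4261993f3
  after D1: wrote 4B at 0x18 = 10d9ba55
  after D2: wrote 5B at 0x13 = d9ba55b515
  after D3: wrote 2B at 0x0d = ba55
query mem[0x04]=0x3d, mem[0x11]=0x3d, mem[0x17]=0x15, mem[0x0d]=0xba

MEM[0x04,0x11,0x17,0x0d] = 3d 3d 15 ba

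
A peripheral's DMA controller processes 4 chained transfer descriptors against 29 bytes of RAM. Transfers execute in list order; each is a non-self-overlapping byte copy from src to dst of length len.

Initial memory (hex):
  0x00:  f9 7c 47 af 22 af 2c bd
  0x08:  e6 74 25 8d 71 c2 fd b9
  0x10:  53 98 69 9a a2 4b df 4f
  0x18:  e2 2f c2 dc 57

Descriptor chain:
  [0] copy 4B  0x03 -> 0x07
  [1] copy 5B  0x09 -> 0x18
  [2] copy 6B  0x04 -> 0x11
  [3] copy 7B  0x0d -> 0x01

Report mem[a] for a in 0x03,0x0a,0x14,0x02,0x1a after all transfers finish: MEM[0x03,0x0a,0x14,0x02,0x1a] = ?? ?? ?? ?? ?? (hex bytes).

#0 dst[0x07+4] := {0xaf,0x22,0xaf,0x2c}
#1 dst[0x18+5] := {0xaf,0x2c,0x8d,0x71,0xc2}
#2 dst[0x11+6] := {0x22,0xaf,0x2c,0xaf,0x22,0xaf}
#3 dst[0x01+7] := {0xc2,0xfd,0xb9,0x53,0x22,0xaf,0x2c}
query mem[0x03]=0xb9, mem[0x0a]=0x2c, mem[0x14]=0xaf, mem[0x02]=0xfd, mem[0x1a]=0x8d

MEM[0x03,0x0a,0x14,0x02,0x1a] = b9 2c af fd 8d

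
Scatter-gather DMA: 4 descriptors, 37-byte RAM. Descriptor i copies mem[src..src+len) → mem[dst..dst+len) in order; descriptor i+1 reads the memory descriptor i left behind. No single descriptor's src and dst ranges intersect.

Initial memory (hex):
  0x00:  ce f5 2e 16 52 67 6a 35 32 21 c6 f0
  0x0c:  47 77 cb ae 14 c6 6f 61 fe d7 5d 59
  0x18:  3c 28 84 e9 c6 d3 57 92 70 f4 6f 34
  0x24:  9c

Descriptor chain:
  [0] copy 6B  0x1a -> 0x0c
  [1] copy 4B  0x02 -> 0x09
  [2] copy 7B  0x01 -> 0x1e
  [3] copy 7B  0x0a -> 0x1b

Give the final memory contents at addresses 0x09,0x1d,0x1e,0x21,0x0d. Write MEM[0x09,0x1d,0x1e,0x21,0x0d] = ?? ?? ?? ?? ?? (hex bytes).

MEM[0x09,0x1d,0x1e,0x21,0x0d] = 2e 67 e9 57 e9

D0: mem[0x0c..0x11] <- [84 e9 c6 d3 57 92]
D1: mem[0x09..0x0c] <- [2e 16 52 67]
D2: mem[0x1e..0x24] <- [f5 2e 16 52 67 6a 35]
D3: mem[0x1b..0x21] <- [16 52 67 e9 c6 d3 57]
query mem[0x09]=0x2e, mem[0x1d]=0x67, mem[0x1e]=0xe9, mem[0x21]=0x57, mem[0x0d]=0xe9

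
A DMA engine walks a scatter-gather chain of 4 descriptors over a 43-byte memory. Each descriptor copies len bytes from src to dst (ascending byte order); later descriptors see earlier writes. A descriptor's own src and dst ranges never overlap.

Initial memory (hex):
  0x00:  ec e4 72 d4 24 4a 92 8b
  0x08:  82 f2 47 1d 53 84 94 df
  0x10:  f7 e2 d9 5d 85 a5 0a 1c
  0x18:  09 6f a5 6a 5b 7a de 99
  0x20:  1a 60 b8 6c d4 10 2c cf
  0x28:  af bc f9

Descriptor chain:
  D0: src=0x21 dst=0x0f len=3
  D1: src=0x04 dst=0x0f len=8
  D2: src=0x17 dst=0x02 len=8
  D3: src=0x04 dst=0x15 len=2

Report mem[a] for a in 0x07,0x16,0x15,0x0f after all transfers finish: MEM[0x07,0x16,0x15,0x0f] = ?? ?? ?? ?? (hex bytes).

D0: mem[0x0f..0x11] <- [60 b8 6c]
D1: mem[0x0f..0x16] <- [24 4a 92 8b 82 f2 47 1d]
D2: mem[0x02..0x09] <- [1c 09 6f a5 6a 5b 7a de]
D3: mem[0x15..0x16] <- [6f a5]
query mem[0x07]=0x5b, mem[0x16]=0xa5, mem[0x15]=0x6f, mem[0x0f]=0x24

MEM[0x07,0x16,0x15,0x0f] = 5b a5 6f 24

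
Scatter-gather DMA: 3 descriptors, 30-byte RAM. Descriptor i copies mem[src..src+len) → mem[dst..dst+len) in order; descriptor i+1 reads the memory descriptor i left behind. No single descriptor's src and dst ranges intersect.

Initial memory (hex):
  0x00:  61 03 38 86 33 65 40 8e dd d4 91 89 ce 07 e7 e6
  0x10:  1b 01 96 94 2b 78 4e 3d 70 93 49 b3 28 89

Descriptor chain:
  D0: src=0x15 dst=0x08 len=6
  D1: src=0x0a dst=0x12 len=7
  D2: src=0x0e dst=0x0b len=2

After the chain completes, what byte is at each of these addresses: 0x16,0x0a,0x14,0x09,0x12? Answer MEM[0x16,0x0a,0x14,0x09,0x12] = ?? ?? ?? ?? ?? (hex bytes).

  after D0: wrote 6B at 0x08 = 784e3d709349
  after D1: wrote 7B at 0x12 = 3d709349e7e61b
  after D2: wrote 2B at 0x0b = e7e6
query mem[0x16]=0xe7, mem[0x0a]=0x3d, mem[0x14]=0x93, mem[0x09]=0x4e, mem[0x12]=0x3d

MEM[0x16,0x0a,0x14,0x09,0x12] = e7 3d 93 4e 3d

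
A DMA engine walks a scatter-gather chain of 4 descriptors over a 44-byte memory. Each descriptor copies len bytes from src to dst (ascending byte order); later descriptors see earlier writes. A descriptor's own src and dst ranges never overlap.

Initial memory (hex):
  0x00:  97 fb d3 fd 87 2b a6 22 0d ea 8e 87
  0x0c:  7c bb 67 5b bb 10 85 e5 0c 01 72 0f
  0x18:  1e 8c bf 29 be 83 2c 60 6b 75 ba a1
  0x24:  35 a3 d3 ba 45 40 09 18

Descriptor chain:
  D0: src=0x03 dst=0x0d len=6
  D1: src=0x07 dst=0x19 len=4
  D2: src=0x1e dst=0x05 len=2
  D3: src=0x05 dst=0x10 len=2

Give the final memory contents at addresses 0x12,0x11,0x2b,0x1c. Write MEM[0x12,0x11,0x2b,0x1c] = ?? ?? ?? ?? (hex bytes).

  after D0: wrote 6B at 0x0d = fd872ba6220d
  after D1: wrote 4B at 0x19 = 220dea8e
  after D2: wrote 2B at 0x05 = 2c60
  after D3: wrote 2B at 0x10 = 2c60
query mem[0x12]=0x0d, mem[0x11]=0x60, mem[0x2b]=0x18, mem[0x1c]=0x8e

MEM[0x12,0x11,0x2b,0x1c] = 0d 60 18 8e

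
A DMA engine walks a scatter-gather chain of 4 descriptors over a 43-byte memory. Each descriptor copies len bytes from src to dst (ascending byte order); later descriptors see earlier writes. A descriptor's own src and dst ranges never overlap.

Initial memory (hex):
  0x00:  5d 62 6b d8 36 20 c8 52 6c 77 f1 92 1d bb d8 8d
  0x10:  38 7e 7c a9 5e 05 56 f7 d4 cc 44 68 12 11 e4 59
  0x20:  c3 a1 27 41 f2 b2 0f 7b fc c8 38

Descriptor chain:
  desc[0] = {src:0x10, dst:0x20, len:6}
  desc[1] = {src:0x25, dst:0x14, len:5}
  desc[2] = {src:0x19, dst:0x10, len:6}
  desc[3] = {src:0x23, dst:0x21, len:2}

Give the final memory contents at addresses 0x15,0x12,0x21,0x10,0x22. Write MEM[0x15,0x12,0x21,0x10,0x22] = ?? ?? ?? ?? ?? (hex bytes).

D0: mem[0x20..0x25] <- [38 7e 7c a9 5e 05]
D1: mem[0x14..0x18] <- [05 0f 7b fc c8]
D2: mem[0x10..0x15] <- [cc 44 68 12 11 e4]
D3: mem[0x21..0x22] <- [a9 5e]
query mem[0x15]=0xe4, mem[0x12]=0x68, mem[0x21]=0xa9, mem[0x10]=0xcc, mem[0x22]=0x5e

MEM[0x15,0x12,0x21,0x10,0x22] = e4 68 a9 cc 5e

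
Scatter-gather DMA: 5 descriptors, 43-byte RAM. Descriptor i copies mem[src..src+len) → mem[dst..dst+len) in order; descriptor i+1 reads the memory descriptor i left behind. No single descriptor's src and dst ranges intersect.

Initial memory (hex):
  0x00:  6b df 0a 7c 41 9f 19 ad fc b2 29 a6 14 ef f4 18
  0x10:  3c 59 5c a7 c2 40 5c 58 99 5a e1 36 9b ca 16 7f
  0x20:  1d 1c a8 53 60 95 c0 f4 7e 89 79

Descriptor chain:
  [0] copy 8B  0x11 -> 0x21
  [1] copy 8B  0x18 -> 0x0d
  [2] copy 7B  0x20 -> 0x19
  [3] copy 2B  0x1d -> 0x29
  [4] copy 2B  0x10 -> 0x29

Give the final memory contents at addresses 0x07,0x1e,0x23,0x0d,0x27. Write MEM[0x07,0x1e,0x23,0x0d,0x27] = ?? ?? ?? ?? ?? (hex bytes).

MEM[0x07,0x1e,0x23,0x0d,0x27] = ad 40 a7 99 58

[0] 0x11->0x21 len=8 : 59 5c a7 c2 40 5c 58 99
[1] 0x18->0x0d len=8 : 99 5a e1 36 9b ca 16 7f
[2] 0x20->0x19 len=7 : 1d 59 5c a7 c2 40 5c
[3] 0x1d->0x29 len=2 : c2 40
[4] 0x10->0x29 len=2 : 36 9b
query mem[0x07]=0xad, mem[0x1e]=0x40, mem[0x23]=0xa7, mem[0x0d]=0x99, mem[0x27]=0x58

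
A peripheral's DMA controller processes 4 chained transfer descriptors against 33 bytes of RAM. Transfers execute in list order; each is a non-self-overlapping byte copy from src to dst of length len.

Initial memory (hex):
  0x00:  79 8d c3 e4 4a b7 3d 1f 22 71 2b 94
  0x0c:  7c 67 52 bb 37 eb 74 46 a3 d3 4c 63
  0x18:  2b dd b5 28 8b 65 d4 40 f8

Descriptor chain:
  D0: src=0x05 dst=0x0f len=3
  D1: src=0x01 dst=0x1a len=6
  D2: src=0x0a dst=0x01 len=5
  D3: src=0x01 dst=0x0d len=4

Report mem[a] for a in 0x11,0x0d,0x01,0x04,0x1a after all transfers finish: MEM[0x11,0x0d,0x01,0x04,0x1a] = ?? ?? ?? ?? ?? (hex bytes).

[0] 0x05->0x0f len=3 : b7 3d 1f
[1] 0x01->0x1a len=6 : 8d c3 e4 4a b7 3d
[2] 0x0a->0x01 len=5 : 2b 94 7c 67 52
[3] 0x01->0x0d len=4 : 2b 94 7c 67
query mem[0x11]=0x1f, mem[0x0d]=0x2b, mem[0x01]=0x2b, mem[0x04]=0x67, mem[0x1a]=0x8d

MEM[0x11,0x0d,0x01,0x04,0x1a] = 1f 2b 2b 67 8d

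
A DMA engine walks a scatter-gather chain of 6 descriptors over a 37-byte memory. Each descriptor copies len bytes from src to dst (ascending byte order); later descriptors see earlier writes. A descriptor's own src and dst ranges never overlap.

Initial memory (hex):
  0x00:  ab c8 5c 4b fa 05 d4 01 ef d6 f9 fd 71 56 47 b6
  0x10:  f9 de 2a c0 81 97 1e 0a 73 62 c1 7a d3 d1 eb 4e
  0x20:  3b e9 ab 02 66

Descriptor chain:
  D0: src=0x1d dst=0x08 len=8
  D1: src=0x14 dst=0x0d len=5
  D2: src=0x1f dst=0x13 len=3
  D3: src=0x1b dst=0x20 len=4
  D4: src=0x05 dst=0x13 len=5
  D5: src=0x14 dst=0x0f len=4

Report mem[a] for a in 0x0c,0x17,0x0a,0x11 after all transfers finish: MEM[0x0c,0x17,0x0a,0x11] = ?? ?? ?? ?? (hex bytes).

  after D0: wrote 8B at 0x08 = d1eb4e3be9ab0266
  after D1: wrote 5B at 0x0d = 81971e0a73
  after D2: wrote 3B at 0x13 = 4e3be9
  after D3: wrote 4B at 0x20 = 7ad3d1eb
  after D4: wrote 5B at 0x13 = 05d401d1eb
  after D5: wrote 4B at 0x0f = d401d1eb
query mem[0x0c]=0xe9, mem[0x17]=0xeb, mem[0x0a]=0x4e, mem[0x11]=0xd1

MEM[0x0c,0x17,0x0a,0x11] = e9 eb 4e d1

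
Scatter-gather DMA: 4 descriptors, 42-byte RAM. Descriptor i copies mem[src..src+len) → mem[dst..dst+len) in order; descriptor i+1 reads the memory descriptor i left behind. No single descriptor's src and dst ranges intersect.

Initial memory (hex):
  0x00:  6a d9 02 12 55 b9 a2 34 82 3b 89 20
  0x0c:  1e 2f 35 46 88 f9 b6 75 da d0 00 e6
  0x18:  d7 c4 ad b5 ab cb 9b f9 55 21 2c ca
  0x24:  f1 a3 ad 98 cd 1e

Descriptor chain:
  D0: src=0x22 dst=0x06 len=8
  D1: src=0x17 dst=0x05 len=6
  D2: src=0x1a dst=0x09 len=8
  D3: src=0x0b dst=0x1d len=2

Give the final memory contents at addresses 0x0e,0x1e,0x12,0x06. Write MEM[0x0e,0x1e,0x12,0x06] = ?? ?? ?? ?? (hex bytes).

MEM[0x0e,0x1e,0x12,0x06] = f9 cb b6 d7

#0 dst[0x06+8] := {0x2c,0xca,0xf1,0xa3,0xad,0x98,0xcd,0x1e}
#1 dst[0x05+6] := {0xe6,0xd7,0xc4,0xad,0xb5,0xab}
#2 dst[0x09+8] := {0xad,0xb5,0xab,0xcb,0x9b,0xf9,0x55,0x21}
#3 dst[0x1d+2] := {0xab,0xcb}
query mem[0x0e]=0xf9, mem[0x1e]=0xcb, mem[0x12]=0xb6, mem[0x06]=0xd7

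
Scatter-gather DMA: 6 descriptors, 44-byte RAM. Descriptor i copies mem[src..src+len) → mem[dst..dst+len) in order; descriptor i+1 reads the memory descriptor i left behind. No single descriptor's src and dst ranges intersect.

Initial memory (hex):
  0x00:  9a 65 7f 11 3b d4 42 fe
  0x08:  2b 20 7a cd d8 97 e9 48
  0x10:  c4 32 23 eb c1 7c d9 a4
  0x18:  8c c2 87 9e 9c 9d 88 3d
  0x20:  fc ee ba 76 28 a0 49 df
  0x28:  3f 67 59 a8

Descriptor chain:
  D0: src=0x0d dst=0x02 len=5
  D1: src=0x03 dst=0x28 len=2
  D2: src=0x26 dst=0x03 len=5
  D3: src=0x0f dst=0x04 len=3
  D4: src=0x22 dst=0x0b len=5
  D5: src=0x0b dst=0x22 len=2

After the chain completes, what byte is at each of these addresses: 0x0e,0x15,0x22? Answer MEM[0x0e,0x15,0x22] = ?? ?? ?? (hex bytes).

MEM[0x0e,0x15,0x22] = a0 7c ba

D0: mem[0x02..0x06] <- [97 e9 48 c4 32]
D1: mem[0x28..0x29] <- [e9 48]
D2: mem[0x03..0x07] <- [49 df e9 48 59]
D3: mem[0x04..0x06] <- [48 c4 32]
D4: mem[0x0b..0x0f] <- [ba 76 28 a0 49]
D5: mem[0x22..0x23] <- [ba 76]
query mem[0x0e]=0xa0, mem[0x15]=0x7c, mem[0x22]=0xba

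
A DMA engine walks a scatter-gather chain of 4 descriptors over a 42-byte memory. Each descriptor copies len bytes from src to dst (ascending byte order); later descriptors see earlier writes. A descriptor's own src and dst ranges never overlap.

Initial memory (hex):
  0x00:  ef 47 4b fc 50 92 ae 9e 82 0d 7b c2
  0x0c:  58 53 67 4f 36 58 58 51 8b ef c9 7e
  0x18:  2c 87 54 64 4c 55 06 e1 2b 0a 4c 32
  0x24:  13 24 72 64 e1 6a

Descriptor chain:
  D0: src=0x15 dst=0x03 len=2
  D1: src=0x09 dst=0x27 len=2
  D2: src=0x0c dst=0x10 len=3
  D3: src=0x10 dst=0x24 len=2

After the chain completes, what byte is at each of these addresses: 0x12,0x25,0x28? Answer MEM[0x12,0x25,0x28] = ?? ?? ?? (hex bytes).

[0] 0x15->0x03 len=2 : ef c9
[1] 0x09->0x27 len=2 : 0d 7b
[2] 0x0c->0x10 len=3 : 58 53 67
[3] 0x10->0x24 len=2 : 58 53
query mem[0x12]=0x67, mem[0x25]=0x53, mem[0x28]=0x7b

MEM[0x12,0x25,0x28] = 67 53 7b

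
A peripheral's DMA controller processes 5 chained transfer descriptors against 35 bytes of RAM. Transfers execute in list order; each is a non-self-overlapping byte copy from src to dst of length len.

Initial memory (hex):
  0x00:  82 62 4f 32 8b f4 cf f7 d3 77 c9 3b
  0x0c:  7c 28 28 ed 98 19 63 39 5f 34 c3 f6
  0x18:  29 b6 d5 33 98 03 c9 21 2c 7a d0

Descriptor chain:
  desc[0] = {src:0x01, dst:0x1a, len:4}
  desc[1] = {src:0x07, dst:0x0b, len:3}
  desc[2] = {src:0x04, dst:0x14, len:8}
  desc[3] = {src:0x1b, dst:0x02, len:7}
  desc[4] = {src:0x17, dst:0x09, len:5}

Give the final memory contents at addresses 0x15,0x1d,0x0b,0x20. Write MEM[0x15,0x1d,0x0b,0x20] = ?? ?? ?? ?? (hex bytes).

D0: mem[0x1a..0x1d] <- [62 4f 32 8b]
D1: mem[0x0b..0x0d] <- [f7 d3 77]
D2: mem[0x14..0x1b] <- [8b f4 cf f7 d3 77 c9 f7]
D3: mem[0x02..0x08] <- [f7 32 8b c9 21 2c 7a]
D4: mem[0x09..0x0d] <- [f7 d3 77 c9 f7]
query mem[0x15]=0xf4, mem[0x1d]=0x8b, mem[0x0b]=0x77, mem[0x20]=0x2c

MEM[0x15,0x1d,0x0b,0x20] = f4 8b 77 2c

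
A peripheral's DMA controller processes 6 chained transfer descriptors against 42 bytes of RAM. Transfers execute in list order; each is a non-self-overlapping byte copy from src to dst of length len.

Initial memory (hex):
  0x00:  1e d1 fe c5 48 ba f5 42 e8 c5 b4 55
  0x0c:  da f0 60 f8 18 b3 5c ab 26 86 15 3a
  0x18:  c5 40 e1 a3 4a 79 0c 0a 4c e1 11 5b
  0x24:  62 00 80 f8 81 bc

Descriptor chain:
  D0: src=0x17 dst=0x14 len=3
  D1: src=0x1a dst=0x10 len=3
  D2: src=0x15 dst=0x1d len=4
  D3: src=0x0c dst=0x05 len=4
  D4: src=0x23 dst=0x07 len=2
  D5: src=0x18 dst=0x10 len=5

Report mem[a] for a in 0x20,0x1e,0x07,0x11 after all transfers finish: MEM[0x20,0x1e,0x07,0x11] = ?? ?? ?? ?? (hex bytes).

MEM[0x20,0x1e,0x07,0x11] = c5 40 5b 40

#0 dst[0x14+3] := {0x3a,0xc5,0x40}
#1 dst[0x10+3] := {0xe1,0xa3,0x4a}
#2 dst[0x1d+4] := {0xc5,0x40,0x3a,0xc5}
#3 dst[0x05+4] := {0xda,0xf0,0x60,0xf8}
#4 dst[0x07+2] := {0x5b,0x62}
#5 dst[0x10+5] := {0xc5,0x40,0xe1,0xa3,0x4a}
query mem[0x20]=0xc5, mem[0x1e]=0x40, mem[0x07]=0x5b, mem[0x11]=0x40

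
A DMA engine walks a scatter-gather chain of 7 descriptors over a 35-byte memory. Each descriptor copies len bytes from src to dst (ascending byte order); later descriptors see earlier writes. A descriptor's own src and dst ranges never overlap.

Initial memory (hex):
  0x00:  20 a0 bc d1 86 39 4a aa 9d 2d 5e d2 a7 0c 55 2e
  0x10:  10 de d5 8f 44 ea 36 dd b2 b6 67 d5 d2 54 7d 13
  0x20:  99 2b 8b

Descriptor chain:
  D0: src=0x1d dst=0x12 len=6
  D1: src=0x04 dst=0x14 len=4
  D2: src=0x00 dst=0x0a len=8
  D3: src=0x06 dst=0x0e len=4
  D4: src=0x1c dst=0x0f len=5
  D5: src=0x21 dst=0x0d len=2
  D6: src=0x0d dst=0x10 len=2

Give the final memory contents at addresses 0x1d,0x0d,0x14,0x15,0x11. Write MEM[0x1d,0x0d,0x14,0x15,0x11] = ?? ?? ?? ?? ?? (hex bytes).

MEM[0x1d,0x0d,0x14,0x15,0x11] = 54 2b 86 39 8b

  after D0: wrote 6B at 0x12 = 547d13992b8b
  after D1: wrote 4B at 0x14 = 86394aaa
  after D2: wrote 8B at 0x0a = 20a0bcd186394aaa
  after D3: wrote 4B at 0x0e = 4aaa9d2d
  after D4: wrote 5B at 0x0f = d2547d1399
  after D5: wrote 2B at 0x0d = 2b8b
  after D6: wrote 2B at 0x10 = 2b8b
query mem[0x1d]=0x54, mem[0x0d]=0x2b, mem[0x14]=0x86, mem[0x15]=0x39, mem[0x11]=0x8b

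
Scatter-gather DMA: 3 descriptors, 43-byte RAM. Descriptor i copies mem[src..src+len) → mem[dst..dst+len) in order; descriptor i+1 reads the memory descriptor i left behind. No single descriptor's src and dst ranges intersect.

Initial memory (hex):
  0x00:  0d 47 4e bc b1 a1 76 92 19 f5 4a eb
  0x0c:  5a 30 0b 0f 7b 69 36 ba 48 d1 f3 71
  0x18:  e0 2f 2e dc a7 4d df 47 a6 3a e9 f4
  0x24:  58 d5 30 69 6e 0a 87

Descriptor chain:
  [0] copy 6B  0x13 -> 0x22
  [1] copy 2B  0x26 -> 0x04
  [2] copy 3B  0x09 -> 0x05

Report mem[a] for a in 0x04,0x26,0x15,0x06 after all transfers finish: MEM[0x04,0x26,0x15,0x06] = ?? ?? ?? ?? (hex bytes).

MEM[0x04,0x26,0x15,0x06] = 71 71 d1 4a

#0 dst[0x22+6] := {0xba,0x48,0xd1,0xf3,0x71,0xe0}
#1 dst[0x04+2] := {0x71,0xe0}
#2 dst[0x05+3] := {0xf5,0x4a,0xeb}
query mem[0x04]=0x71, mem[0x26]=0x71, mem[0x15]=0xd1, mem[0x06]=0x4a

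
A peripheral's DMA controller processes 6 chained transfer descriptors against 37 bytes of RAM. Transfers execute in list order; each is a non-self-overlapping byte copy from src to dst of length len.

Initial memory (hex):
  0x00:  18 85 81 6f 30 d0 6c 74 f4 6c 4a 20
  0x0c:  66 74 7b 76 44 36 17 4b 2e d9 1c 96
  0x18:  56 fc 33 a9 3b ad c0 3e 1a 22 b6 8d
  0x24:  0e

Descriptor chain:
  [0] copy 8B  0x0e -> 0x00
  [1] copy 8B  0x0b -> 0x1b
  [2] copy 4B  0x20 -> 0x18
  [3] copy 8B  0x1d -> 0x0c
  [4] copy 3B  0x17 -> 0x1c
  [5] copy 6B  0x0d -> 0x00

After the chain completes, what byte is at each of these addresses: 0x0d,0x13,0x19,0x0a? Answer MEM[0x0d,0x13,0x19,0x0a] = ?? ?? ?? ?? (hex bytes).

MEM[0x0d,0x13,0x19,0x0a] = 7b 0e 36 4a

#0 dst[0x00+8] := {0x7b,0x76,0x44,0x36,0x17,0x4b,0x2e,0xd9}
#1 dst[0x1b+8] := {0x20,0x66,0x74,0x7b,0x76,0x44,0x36,0x17}
#2 dst[0x18+4] := {0x44,0x36,0x17,0x8d}
#3 dst[0x0c+8] := {0x74,0x7b,0x76,0x44,0x36,0x17,0x8d,0x0e}
#4 dst[0x1c+3] := {0x96,0x44,0x36}
#5 dst[0x00+6] := {0x7b,0x76,0x44,0x36,0x17,0x8d}
query mem[0x0d]=0x7b, mem[0x13]=0x0e, mem[0x19]=0x36, mem[0x0a]=0x4a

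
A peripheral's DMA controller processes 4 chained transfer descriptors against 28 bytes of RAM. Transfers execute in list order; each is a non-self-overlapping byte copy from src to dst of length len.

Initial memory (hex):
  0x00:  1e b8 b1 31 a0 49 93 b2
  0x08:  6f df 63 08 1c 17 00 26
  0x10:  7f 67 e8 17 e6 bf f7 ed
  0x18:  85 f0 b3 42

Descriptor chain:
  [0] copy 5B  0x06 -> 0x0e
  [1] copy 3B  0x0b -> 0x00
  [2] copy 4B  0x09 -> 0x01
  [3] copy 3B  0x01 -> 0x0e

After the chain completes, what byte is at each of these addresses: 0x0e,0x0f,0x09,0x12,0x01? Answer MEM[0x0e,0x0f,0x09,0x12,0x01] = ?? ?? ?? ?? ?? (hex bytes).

MEM[0x0e,0x0f,0x09,0x12,0x01] = df 63 df 63 df

[0] 0x06->0x0e len=5 : 93 b2 6f df 63
[1] 0x0b->0x00 len=3 : 08 1c 17
[2] 0x09->0x01 len=4 : df 63 08 1c
[3] 0x01->0x0e len=3 : df 63 08
query mem[0x0e]=0xdf, mem[0x0f]=0x63, mem[0x09]=0xdf, mem[0x12]=0x63, mem[0x01]=0xdf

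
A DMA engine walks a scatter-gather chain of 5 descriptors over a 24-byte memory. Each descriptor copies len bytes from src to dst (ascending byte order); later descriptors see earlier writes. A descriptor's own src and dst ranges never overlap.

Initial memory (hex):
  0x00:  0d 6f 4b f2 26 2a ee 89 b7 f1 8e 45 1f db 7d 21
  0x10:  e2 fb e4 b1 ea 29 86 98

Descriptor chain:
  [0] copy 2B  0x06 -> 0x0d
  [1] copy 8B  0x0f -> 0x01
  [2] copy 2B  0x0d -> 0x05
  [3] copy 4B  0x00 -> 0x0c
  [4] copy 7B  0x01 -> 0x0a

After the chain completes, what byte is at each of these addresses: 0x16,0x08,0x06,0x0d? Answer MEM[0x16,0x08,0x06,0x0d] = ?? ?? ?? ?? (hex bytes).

MEM[0x16,0x08,0x06,0x0d] = 86 86 89 e4

[0] 0x06->0x0d len=2 : ee 89
[1] 0x0f->0x01 len=8 : 21 e2 fb e4 b1 ea 29 86
[2] 0x0d->0x05 len=2 : ee 89
[3] 0x00->0x0c len=4 : 0d 21 e2 fb
[4] 0x01->0x0a len=7 : 21 e2 fb e4 ee 89 29
query mem[0x16]=0x86, mem[0x08]=0x86, mem[0x06]=0x89, mem[0x0d]=0xe4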